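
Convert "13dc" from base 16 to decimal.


Input: "13dc" in base 16
Positional expansion:
  Digit '1' (value 1) x 16^3 = 4096
  Digit '3' (value 3) x 16^2 = 768
  Digit 'd' (value 13) x 16^1 = 208
  Digit 'c' (value 12) x 16^0 = 12
Sum = 5084

5084


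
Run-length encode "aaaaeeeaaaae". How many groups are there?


Input: aaaaeeeaaaae
Scanning for consecutive runs:
  Group 1: 'a' x 4 (positions 0-3)
  Group 2: 'e' x 3 (positions 4-6)
  Group 3: 'a' x 4 (positions 7-10)
  Group 4: 'e' x 1 (positions 11-11)
Total groups: 4

4


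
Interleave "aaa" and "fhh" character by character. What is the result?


Interleaving "aaa" and "fhh":
  Position 0: 'a' from first, 'f' from second => "af"
  Position 1: 'a' from first, 'h' from second => "ah"
  Position 2: 'a' from first, 'h' from second => "ah"
Result: afahah

afahah


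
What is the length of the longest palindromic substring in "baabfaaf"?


Input: "baabfaaf"
Checking substrings for palindromes:
  [0:4] "baab" (len 4) => palindrome
  [4:8] "faaf" (len 4) => palindrome
  [1:3] "aa" (len 2) => palindrome
  [5:7] "aa" (len 2) => palindrome
Longest palindromic substring: "baab" with length 4

4


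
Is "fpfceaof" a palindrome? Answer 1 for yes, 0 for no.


Input: fpfceaof
Reversed: foaecfpf
  Compare pos 0 ('f') with pos 7 ('f'): match
  Compare pos 1 ('p') with pos 6 ('o'): MISMATCH
  Compare pos 2 ('f') with pos 5 ('a'): MISMATCH
  Compare pos 3 ('c') with pos 4 ('e'): MISMATCH
Result: not a palindrome

0


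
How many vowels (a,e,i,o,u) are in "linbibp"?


Input: linbibp
Checking each character:
  'l' at position 0: consonant
  'i' at position 1: vowel (running total: 1)
  'n' at position 2: consonant
  'b' at position 3: consonant
  'i' at position 4: vowel (running total: 2)
  'b' at position 5: consonant
  'p' at position 6: consonant
Total vowels: 2

2


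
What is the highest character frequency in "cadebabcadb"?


Input: cadebabcadb
Character counts:
  'a': 3
  'b': 3
  'c': 2
  'd': 2
  'e': 1
Maximum frequency: 3

3


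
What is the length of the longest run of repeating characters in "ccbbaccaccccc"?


Input: "ccbbaccaccccc"
Scanning for longest run:
  Position 1 ('c'): continues run of 'c', length=2
  Position 2 ('b'): new char, reset run to 1
  Position 3 ('b'): continues run of 'b', length=2
  Position 4 ('a'): new char, reset run to 1
  Position 5 ('c'): new char, reset run to 1
  Position 6 ('c'): continues run of 'c', length=2
  Position 7 ('a'): new char, reset run to 1
  Position 8 ('c'): new char, reset run to 1
  Position 9 ('c'): continues run of 'c', length=2
  Position 10 ('c'): continues run of 'c', length=3
  Position 11 ('c'): continues run of 'c', length=4
  Position 12 ('c'): continues run of 'c', length=5
Longest run: 'c' with length 5

5


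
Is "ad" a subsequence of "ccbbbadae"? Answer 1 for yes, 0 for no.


Check if "ad" is a subsequence of "ccbbbadae"
Greedy scan:
  Position 0 ('c'): no match needed
  Position 1 ('c'): no match needed
  Position 2 ('b'): no match needed
  Position 3 ('b'): no match needed
  Position 4 ('b'): no match needed
  Position 5 ('a'): matches sub[0] = 'a'
  Position 6 ('d'): matches sub[1] = 'd'
  Position 7 ('a'): no match needed
  Position 8 ('e'): no match needed
All 2 characters matched => is a subsequence

1


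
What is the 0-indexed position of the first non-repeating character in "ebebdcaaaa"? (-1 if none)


Input: ebebdcaaaa
Character frequencies:
  'a': 4
  'b': 2
  'c': 1
  'd': 1
  'e': 2
Scanning left to right for freq == 1:
  Position 0 ('e'): freq=2, skip
  Position 1 ('b'): freq=2, skip
  Position 2 ('e'): freq=2, skip
  Position 3 ('b'): freq=2, skip
  Position 4 ('d'): unique! => answer = 4

4


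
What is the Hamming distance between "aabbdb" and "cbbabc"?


Comparing "aabbdb" and "cbbabc" position by position:
  Position 0: 'a' vs 'c' => differ
  Position 1: 'a' vs 'b' => differ
  Position 2: 'b' vs 'b' => same
  Position 3: 'b' vs 'a' => differ
  Position 4: 'd' vs 'b' => differ
  Position 5: 'b' vs 'c' => differ
Total differences (Hamming distance): 5

5


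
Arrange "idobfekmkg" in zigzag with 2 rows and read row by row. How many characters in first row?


Zigzag "idobfekmkg" into 2 rows:
Placing characters:
  'i' => row 0
  'd' => row 1
  'o' => row 0
  'b' => row 1
  'f' => row 0
  'e' => row 1
  'k' => row 0
  'm' => row 1
  'k' => row 0
  'g' => row 1
Rows:
  Row 0: "iofkk"
  Row 1: "dbemg"
First row length: 5

5


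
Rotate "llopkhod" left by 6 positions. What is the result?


Input: "llopkhod", rotate left by 6
First 6 characters: "llopkh"
Remaining characters: "od"
Concatenate remaining + first: "od" + "llopkh" = "odllopkh"

odllopkh


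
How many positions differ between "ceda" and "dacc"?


Comparing "ceda" and "dacc" position by position:
  Position 0: 'c' vs 'd' => DIFFER
  Position 1: 'e' vs 'a' => DIFFER
  Position 2: 'd' vs 'c' => DIFFER
  Position 3: 'a' vs 'c' => DIFFER
Positions that differ: 4

4


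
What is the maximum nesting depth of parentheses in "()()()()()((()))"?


Input: "()()()()()((()))"
Tracking depth:
  Position 0 '(': depth becomes 1
  Position 1 ')': depth becomes 0
  Position 2 '(': depth becomes 1
  Position 3 ')': depth becomes 0
  Position 4 '(': depth becomes 1
  Position 5 ')': depth becomes 0
  Position 6 '(': depth becomes 1
  Position 7 ')': depth becomes 0
  Position 8 '(': depth becomes 1
  Position 9 ')': depth becomes 0
  Position 10 '(': depth becomes 1
  Position 11 '(': depth becomes 2
  Position 12 '(': depth becomes 3
  Position 13 ')': depth becomes 2
  Position 14 ')': depth becomes 1
  Position 15 ')': depth becomes 0
Maximum depth reached: 3

3


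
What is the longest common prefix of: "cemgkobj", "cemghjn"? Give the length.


Words: cemgkobj, cemghjn
  Position 0: all 'c' => match
  Position 1: all 'e' => match
  Position 2: all 'm' => match
  Position 3: all 'g' => match
  Position 4: ('k', 'h') => mismatch, stop
LCP = "cemg" (length 4)

4


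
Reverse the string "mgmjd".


Input: mgmjd
Reading characters right to left:
  Position 4: 'd'
  Position 3: 'j'
  Position 2: 'm'
  Position 1: 'g'
  Position 0: 'm'
Reversed: djmgm

djmgm


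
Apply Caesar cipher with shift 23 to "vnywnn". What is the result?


Caesar cipher: shift "vnywnn" by 23
  'v' (pos 21) + 23 = pos 18 = 's'
  'n' (pos 13) + 23 = pos 10 = 'k'
  'y' (pos 24) + 23 = pos 21 = 'v'
  'w' (pos 22) + 23 = pos 19 = 't'
  'n' (pos 13) + 23 = pos 10 = 'k'
  'n' (pos 13) + 23 = pos 10 = 'k'
Result: skvtkk

skvtkk


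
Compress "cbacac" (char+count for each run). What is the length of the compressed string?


Input: cbacac
Runs:
  'c' x 1 => "c1"
  'b' x 1 => "b1"
  'a' x 1 => "a1"
  'c' x 1 => "c1"
  'a' x 1 => "a1"
  'c' x 1 => "c1"
Compressed: "c1b1a1c1a1c1"
Compressed length: 12

12


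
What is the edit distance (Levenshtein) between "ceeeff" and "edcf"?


Computing edit distance: "ceeeff" -> "edcf"
DP table:
           e    d    c    f
      0    1    2    3    4
  c   1    1    2    2    3
  e   2    1    2    3    3
  e   3    2    2    3    4
  e   4    3    3    3    4
  f   5    4    4    4    3
  f   6    5    5    5    4
Edit distance = dp[6][4] = 4

4


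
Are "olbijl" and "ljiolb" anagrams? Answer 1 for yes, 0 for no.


Strings: "olbijl", "ljiolb"
Sorted first:  bijllo
Sorted second: bijllo
Sorted forms match => anagrams

1


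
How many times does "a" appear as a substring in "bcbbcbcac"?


Searching for "a" in "bcbbcbcac"
Scanning each position:
  Position 0: "b" => no
  Position 1: "c" => no
  Position 2: "b" => no
  Position 3: "b" => no
  Position 4: "c" => no
  Position 5: "b" => no
  Position 6: "c" => no
  Position 7: "a" => MATCH
  Position 8: "c" => no
Total occurrences: 1

1


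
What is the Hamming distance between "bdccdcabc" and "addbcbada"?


Comparing "bdccdcabc" and "addbcbada" position by position:
  Position 0: 'b' vs 'a' => differ
  Position 1: 'd' vs 'd' => same
  Position 2: 'c' vs 'd' => differ
  Position 3: 'c' vs 'b' => differ
  Position 4: 'd' vs 'c' => differ
  Position 5: 'c' vs 'b' => differ
  Position 6: 'a' vs 'a' => same
  Position 7: 'b' vs 'd' => differ
  Position 8: 'c' vs 'a' => differ
Total differences (Hamming distance): 7

7


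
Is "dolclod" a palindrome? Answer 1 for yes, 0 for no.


Input: dolclod
Reversed: dolclod
  Compare pos 0 ('d') with pos 6 ('d'): match
  Compare pos 1 ('o') with pos 5 ('o'): match
  Compare pos 2 ('l') with pos 4 ('l'): match
Result: palindrome

1


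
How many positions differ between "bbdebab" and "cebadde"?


Comparing "bbdebab" and "cebadde" position by position:
  Position 0: 'b' vs 'c' => DIFFER
  Position 1: 'b' vs 'e' => DIFFER
  Position 2: 'd' vs 'b' => DIFFER
  Position 3: 'e' vs 'a' => DIFFER
  Position 4: 'b' vs 'd' => DIFFER
  Position 5: 'a' vs 'd' => DIFFER
  Position 6: 'b' vs 'e' => DIFFER
Positions that differ: 7

7


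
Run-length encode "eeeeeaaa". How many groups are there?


Input: eeeeeaaa
Scanning for consecutive runs:
  Group 1: 'e' x 5 (positions 0-4)
  Group 2: 'a' x 3 (positions 5-7)
Total groups: 2

2


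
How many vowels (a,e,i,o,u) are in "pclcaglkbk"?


Input: pclcaglkbk
Checking each character:
  'p' at position 0: consonant
  'c' at position 1: consonant
  'l' at position 2: consonant
  'c' at position 3: consonant
  'a' at position 4: vowel (running total: 1)
  'g' at position 5: consonant
  'l' at position 6: consonant
  'k' at position 7: consonant
  'b' at position 8: consonant
  'k' at position 9: consonant
Total vowels: 1

1


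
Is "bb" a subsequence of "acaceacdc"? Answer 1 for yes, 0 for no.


Check if "bb" is a subsequence of "acaceacdc"
Greedy scan:
  Position 0 ('a'): no match needed
  Position 1 ('c'): no match needed
  Position 2 ('a'): no match needed
  Position 3 ('c'): no match needed
  Position 4 ('e'): no match needed
  Position 5 ('a'): no match needed
  Position 6 ('c'): no match needed
  Position 7 ('d'): no match needed
  Position 8 ('c'): no match needed
Only matched 0/2 characters => not a subsequence

0


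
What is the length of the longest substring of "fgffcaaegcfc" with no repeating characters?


Input: "fgffcaaegcfc"
Sliding window (track last position of each char):
  Position 0 ('f'): window [0,0] length 1 -- new best
  Position 1 ('g'): window [0,1] length 2 -- new best
  Position 2 ('f'): repeat (last at 0), move window start to 1
  Position 2 ('f'): window [1,2] length 2
  Position 3 ('f'): repeat (last at 2), move window start to 3
  Position 3 ('f'): window [3,3] length 1
  Position 4 ('c'): window [3,4] length 2
  Position 5 ('a'): window [3,5] length 3 -- new best
  Position 6 ('a'): repeat (last at 5), move window start to 6
  Position 6 ('a'): window [6,6] length 1
  Position 7 ('e'): window [6,7] length 2
  Position 8 ('g'): window [6,8] length 3
  Position 9 ('c'): window [6,9] length 4 -- new best
  Position 10 ('f'): window [6,10] length 5 -- new best
  Position 11 ('c'): repeat (last at 9), move window start to 10
  Position 11 ('c'): window [10,11] length 2
Longest substring with no repeats: "aegcf" with length 5

5


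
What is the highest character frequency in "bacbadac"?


Input: bacbadac
Character counts:
  'a': 3
  'b': 2
  'c': 2
  'd': 1
Maximum frequency: 3

3


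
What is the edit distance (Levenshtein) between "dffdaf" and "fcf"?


Computing edit distance: "dffdaf" -> "fcf"
DP table:
           f    c    f
      0    1    2    3
  d   1    1    2    3
  f   2    1    2    2
  f   3    2    2    2
  d   4    3    3    3
  a   5    4    4    4
  f   6    5    5    4
Edit distance = dp[6][3] = 4

4


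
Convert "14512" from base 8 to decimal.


Input: "14512" in base 8
Positional expansion:
  Digit '1' (value 1) x 8^4 = 4096
  Digit '4' (value 4) x 8^3 = 2048
  Digit '5' (value 5) x 8^2 = 320
  Digit '1' (value 1) x 8^1 = 8
  Digit '2' (value 2) x 8^0 = 2
Sum = 6474

6474


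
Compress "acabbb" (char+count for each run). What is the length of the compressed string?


Input: acabbb
Runs:
  'a' x 1 => "a1"
  'c' x 1 => "c1"
  'a' x 1 => "a1"
  'b' x 3 => "b3"
Compressed: "a1c1a1b3"
Compressed length: 8

8


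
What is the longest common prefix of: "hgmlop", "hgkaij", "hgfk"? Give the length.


Words: hgmlop, hgkaij, hgfk
  Position 0: all 'h' => match
  Position 1: all 'g' => match
  Position 2: ('m', 'k', 'f') => mismatch, stop
LCP = "hg" (length 2)

2


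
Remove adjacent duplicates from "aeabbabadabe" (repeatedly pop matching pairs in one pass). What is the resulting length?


Input: aeabbabadabe
Stack-based adjacent duplicate removal:
  Read 'a': push. Stack: a
  Read 'e': push. Stack: ae
  Read 'a': push. Stack: aea
  Read 'b': push. Stack: aeab
  Read 'b': matches stack top 'b' => pop. Stack: aea
  Read 'a': matches stack top 'a' => pop. Stack: ae
  Read 'b': push. Stack: aeb
  Read 'a': push. Stack: aeba
  Read 'd': push. Stack: aebad
  Read 'a': push. Stack: aebada
  Read 'b': push. Stack: aebadab
  Read 'e': push. Stack: aebadabe
Final stack: "aebadabe" (length 8)

8


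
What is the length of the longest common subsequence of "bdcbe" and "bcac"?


LCS of "bdcbe" and "bcac"
DP table:
           b    c    a    c
      0    0    0    0    0
  b   0    1    1    1    1
  d   0    1    1    1    1
  c   0    1    2    2    2
  b   0    1    2    2    2
  e   0    1    2    2    2
LCS length = dp[5][4] = 2

2


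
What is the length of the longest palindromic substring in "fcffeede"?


Input: "fcffeede"
Checking substrings for palindromes:
  [0:3] "fcf" (len 3) => palindrome
  [5:8] "ede" (len 3) => palindrome
  [2:4] "ff" (len 2) => palindrome
  [4:6] "ee" (len 2) => palindrome
Longest palindromic substring: "fcf" with length 3

3


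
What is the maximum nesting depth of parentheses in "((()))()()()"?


Input: "((()))()()()"
Tracking depth:
  Position 0 '(': depth becomes 1
  Position 1 '(': depth becomes 2
  Position 2 '(': depth becomes 3
  Position 3 ')': depth becomes 2
  Position 4 ')': depth becomes 1
  Position 5 ')': depth becomes 0
  Position 6 '(': depth becomes 1
  Position 7 ')': depth becomes 0
  Position 8 '(': depth becomes 1
  Position 9 ')': depth becomes 0
  Position 10 '(': depth becomes 1
  Position 11 ')': depth becomes 0
Maximum depth reached: 3

3


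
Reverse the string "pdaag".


Input: pdaag
Reading characters right to left:
  Position 4: 'g'
  Position 3: 'a'
  Position 2: 'a'
  Position 1: 'd'
  Position 0: 'p'
Reversed: gaadp

gaadp


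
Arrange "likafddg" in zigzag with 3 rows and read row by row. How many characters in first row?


Zigzag "likafddg" into 3 rows:
Placing characters:
  'l' => row 0
  'i' => row 1
  'k' => row 2
  'a' => row 1
  'f' => row 0
  'd' => row 1
  'd' => row 2
  'g' => row 1
Rows:
  Row 0: "lf"
  Row 1: "iadg"
  Row 2: "kd"
First row length: 2

2


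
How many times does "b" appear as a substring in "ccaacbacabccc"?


Searching for "b" in "ccaacbacabccc"
Scanning each position:
  Position 0: "c" => no
  Position 1: "c" => no
  Position 2: "a" => no
  Position 3: "a" => no
  Position 4: "c" => no
  Position 5: "b" => MATCH
  Position 6: "a" => no
  Position 7: "c" => no
  Position 8: "a" => no
  Position 9: "b" => MATCH
  Position 10: "c" => no
  Position 11: "c" => no
  Position 12: "c" => no
Total occurrences: 2

2


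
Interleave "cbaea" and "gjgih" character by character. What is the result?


Interleaving "cbaea" and "gjgih":
  Position 0: 'c' from first, 'g' from second => "cg"
  Position 1: 'b' from first, 'j' from second => "bj"
  Position 2: 'a' from first, 'g' from second => "ag"
  Position 3: 'e' from first, 'i' from second => "ei"
  Position 4: 'a' from first, 'h' from second => "ah"
Result: cgbjageiah

cgbjageiah


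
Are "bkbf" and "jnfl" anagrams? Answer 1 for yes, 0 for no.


Strings: "bkbf", "jnfl"
Sorted first:  bbfk
Sorted second: fjln
Differ at position 0: 'b' vs 'f' => not anagrams

0


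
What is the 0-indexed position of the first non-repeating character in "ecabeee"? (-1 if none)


Input: ecabeee
Character frequencies:
  'a': 1
  'b': 1
  'c': 1
  'e': 4
Scanning left to right for freq == 1:
  Position 0 ('e'): freq=4, skip
  Position 1 ('c'): unique! => answer = 1

1


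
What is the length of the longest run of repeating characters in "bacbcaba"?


Input: "bacbcaba"
Scanning for longest run:
  Position 1 ('a'): new char, reset run to 1
  Position 2 ('c'): new char, reset run to 1
  Position 3 ('b'): new char, reset run to 1
  Position 4 ('c'): new char, reset run to 1
  Position 5 ('a'): new char, reset run to 1
  Position 6 ('b'): new char, reset run to 1
  Position 7 ('a'): new char, reset run to 1
Longest run: 'b' with length 1

1


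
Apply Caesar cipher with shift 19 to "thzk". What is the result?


Caesar cipher: shift "thzk" by 19
  't' (pos 19) + 19 = pos 12 = 'm'
  'h' (pos 7) + 19 = pos 0 = 'a'
  'z' (pos 25) + 19 = pos 18 = 's'
  'k' (pos 10) + 19 = pos 3 = 'd'
Result: masd

masd


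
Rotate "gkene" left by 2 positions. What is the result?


Input: "gkene", rotate left by 2
First 2 characters: "gk"
Remaining characters: "ene"
Concatenate remaining + first: "ene" + "gk" = "enegk"

enegk


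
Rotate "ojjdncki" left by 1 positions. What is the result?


Input: "ojjdncki", rotate left by 1
First 1 characters: "o"
Remaining characters: "jjdncki"
Concatenate remaining + first: "jjdncki" + "o" = "jjdnckio"

jjdnckio


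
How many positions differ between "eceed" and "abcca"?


Comparing "eceed" and "abcca" position by position:
  Position 0: 'e' vs 'a' => DIFFER
  Position 1: 'c' vs 'b' => DIFFER
  Position 2: 'e' vs 'c' => DIFFER
  Position 3: 'e' vs 'c' => DIFFER
  Position 4: 'd' vs 'a' => DIFFER
Positions that differ: 5

5


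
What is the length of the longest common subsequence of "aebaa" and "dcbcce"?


LCS of "aebaa" and "dcbcce"
DP table:
           d    c    b    c    c    e
      0    0    0    0    0    0    0
  a   0    0    0    0    0    0    0
  e   0    0    0    0    0    0    1
  b   0    0    0    1    1    1    1
  a   0    0    0    1    1    1    1
  a   0    0    0    1    1    1    1
LCS length = dp[5][6] = 1

1


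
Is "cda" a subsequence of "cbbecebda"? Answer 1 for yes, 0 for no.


Check if "cda" is a subsequence of "cbbecebda"
Greedy scan:
  Position 0 ('c'): matches sub[0] = 'c'
  Position 1 ('b'): no match needed
  Position 2 ('b'): no match needed
  Position 3 ('e'): no match needed
  Position 4 ('c'): no match needed
  Position 5 ('e'): no match needed
  Position 6 ('b'): no match needed
  Position 7 ('d'): matches sub[1] = 'd'
  Position 8 ('a'): matches sub[2] = 'a'
All 3 characters matched => is a subsequence

1


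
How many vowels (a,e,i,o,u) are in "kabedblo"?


Input: kabedblo
Checking each character:
  'k' at position 0: consonant
  'a' at position 1: vowel (running total: 1)
  'b' at position 2: consonant
  'e' at position 3: vowel (running total: 2)
  'd' at position 4: consonant
  'b' at position 5: consonant
  'l' at position 6: consonant
  'o' at position 7: vowel (running total: 3)
Total vowels: 3

3


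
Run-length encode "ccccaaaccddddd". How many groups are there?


Input: ccccaaaccddddd
Scanning for consecutive runs:
  Group 1: 'c' x 4 (positions 0-3)
  Group 2: 'a' x 3 (positions 4-6)
  Group 3: 'c' x 2 (positions 7-8)
  Group 4: 'd' x 5 (positions 9-13)
Total groups: 4

4


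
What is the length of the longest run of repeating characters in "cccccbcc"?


Input: "cccccbcc"
Scanning for longest run:
  Position 1 ('c'): continues run of 'c', length=2
  Position 2 ('c'): continues run of 'c', length=3
  Position 3 ('c'): continues run of 'c', length=4
  Position 4 ('c'): continues run of 'c', length=5
  Position 5 ('b'): new char, reset run to 1
  Position 6 ('c'): new char, reset run to 1
  Position 7 ('c'): continues run of 'c', length=2
Longest run: 'c' with length 5

5


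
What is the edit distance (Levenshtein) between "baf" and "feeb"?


Computing edit distance: "baf" -> "feeb"
DP table:
           f    e    e    b
      0    1    2    3    4
  b   1    1    2    3    3
  a   2    2    2    3    4
  f   3    2    3    3    4
Edit distance = dp[3][4] = 4

4


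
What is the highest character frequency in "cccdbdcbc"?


Input: cccdbdcbc
Character counts:
  'b': 2
  'c': 5
  'd': 2
Maximum frequency: 5

5


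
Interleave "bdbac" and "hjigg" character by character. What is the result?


Interleaving "bdbac" and "hjigg":
  Position 0: 'b' from first, 'h' from second => "bh"
  Position 1: 'd' from first, 'j' from second => "dj"
  Position 2: 'b' from first, 'i' from second => "bi"
  Position 3: 'a' from first, 'g' from second => "ag"
  Position 4: 'c' from first, 'g' from second => "cg"
Result: bhdjbiagcg

bhdjbiagcg


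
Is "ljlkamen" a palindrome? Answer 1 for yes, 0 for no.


Input: ljlkamen
Reversed: nemakljl
  Compare pos 0 ('l') with pos 7 ('n'): MISMATCH
  Compare pos 1 ('j') with pos 6 ('e'): MISMATCH
  Compare pos 2 ('l') with pos 5 ('m'): MISMATCH
  Compare pos 3 ('k') with pos 4 ('a'): MISMATCH
Result: not a palindrome

0


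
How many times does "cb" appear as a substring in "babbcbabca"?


Searching for "cb" in "babbcbabca"
Scanning each position:
  Position 0: "ba" => no
  Position 1: "ab" => no
  Position 2: "bb" => no
  Position 3: "bc" => no
  Position 4: "cb" => MATCH
  Position 5: "ba" => no
  Position 6: "ab" => no
  Position 7: "bc" => no
  Position 8: "ca" => no
Total occurrences: 1

1


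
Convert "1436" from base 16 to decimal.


Input: "1436" in base 16
Positional expansion:
  Digit '1' (value 1) x 16^3 = 4096
  Digit '4' (value 4) x 16^2 = 1024
  Digit '3' (value 3) x 16^1 = 48
  Digit '6' (value 6) x 16^0 = 6
Sum = 5174

5174


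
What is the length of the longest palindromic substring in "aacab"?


Input: "aacab"
Checking substrings for palindromes:
  [1:4] "aca" (len 3) => palindrome
  [0:2] "aa" (len 2) => palindrome
Longest palindromic substring: "aca" with length 3

3


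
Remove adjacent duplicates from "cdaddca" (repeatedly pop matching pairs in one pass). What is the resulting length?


Input: cdaddca
Stack-based adjacent duplicate removal:
  Read 'c': push. Stack: c
  Read 'd': push. Stack: cd
  Read 'a': push. Stack: cda
  Read 'd': push. Stack: cdad
  Read 'd': matches stack top 'd' => pop. Stack: cda
  Read 'c': push. Stack: cdac
  Read 'a': push. Stack: cdaca
Final stack: "cdaca" (length 5)

5


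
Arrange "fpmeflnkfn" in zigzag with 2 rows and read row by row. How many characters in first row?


Zigzag "fpmeflnkfn" into 2 rows:
Placing characters:
  'f' => row 0
  'p' => row 1
  'm' => row 0
  'e' => row 1
  'f' => row 0
  'l' => row 1
  'n' => row 0
  'k' => row 1
  'f' => row 0
  'n' => row 1
Rows:
  Row 0: "fmfnf"
  Row 1: "pelkn"
First row length: 5

5


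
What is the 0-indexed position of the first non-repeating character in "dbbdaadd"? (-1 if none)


Input: dbbdaadd
Character frequencies:
  'a': 2
  'b': 2
  'd': 4
Scanning left to right for freq == 1:
  Position 0 ('d'): freq=4, skip
  Position 1 ('b'): freq=2, skip
  Position 2 ('b'): freq=2, skip
  Position 3 ('d'): freq=4, skip
  Position 4 ('a'): freq=2, skip
  Position 5 ('a'): freq=2, skip
  Position 6 ('d'): freq=4, skip
  Position 7 ('d'): freq=4, skip
  No unique character found => answer = -1

-1


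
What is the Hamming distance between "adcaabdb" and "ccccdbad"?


Comparing "adcaabdb" and "ccccdbad" position by position:
  Position 0: 'a' vs 'c' => differ
  Position 1: 'd' vs 'c' => differ
  Position 2: 'c' vs 'c' => same
  Position 3: 'a' vs 'c' => differ
  Position 4: 'a' vs 'd' => differ
  Position 5: 'b' vs 'b' => same
  Position 6: 'd' vs 'a' => differ
  Position 7: 'b' vs 'd' => differ
Total differences (Hamming distance): 6

6


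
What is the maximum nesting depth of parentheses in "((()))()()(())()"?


Input: "((()))()()(())()"
Tracking depth:
  Position 0 '(': depth becomes 1
  Position 1 '(': depth becomes 2
  Position 2 '(': depth becomes 3
  Position 3 ')': depth becomes 2
  Position 4 ')': depth becomes 1
  Position 5 ')': depth becomes 0
  Position 6 '(': depth becomes 1
  Position 7 ')': depth becomes 0
  Position 8 '(': depth becomes 1
  Position 9 ')': depth becomes 0
  Position 10 '(': depth becomes 1
  Position 11 '(': depth becomes 2
  Position 12 ')': depth becomes 1
  Position 13 ')': depth becomes 0
  Position 14 '(': depth becomes 1
  Position 15 ')': depth becomes 0
Maximum depth reached: 3

3


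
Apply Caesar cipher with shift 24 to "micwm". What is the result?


Caesar cipher: shift "micwm" by 24
  'm' (pos 12) + 24 = pos 10 = 'k'
  'i' (pos 8) + 24 = pos 6 = 'g'
  'c' (pos 2) + 24 = pos 0 = 'a'
  'w' (pos 22) + 24 = pos 20 = 'u'
  'm' (pos 12) + 24 = pos 10 = 'k'
Result: kgauk

kgauk


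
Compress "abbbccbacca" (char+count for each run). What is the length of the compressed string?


Input: abbbccbacca
Runs:
  'a' x 1 => "a1"
  'b' x 3 => "b3"
  'c' x 2 => "c2"
  'b' x 1 => "b1"
  'a' x 1 => "a1"
  'c' x 2 => "c2"
  'a' x 1 => "a1"
Compressed: "a1b3c2b1a1c2a1"
Compressed length: 14

14


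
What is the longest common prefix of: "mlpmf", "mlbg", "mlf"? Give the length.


Words: mlpmf, mlbg, mlf
  Position 0: all 'm' => match
  Position 1: all 'l' => match
  Position 2: ('p', 'b', 'f') => mismatch, stop
LCP = "ml" (length 2)

2


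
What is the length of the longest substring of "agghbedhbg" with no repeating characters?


Input: "agghbedhbg"
Sliding window (track last position of each char):
  Position 0 ('a'): window [0,0] length 1 -- new best
  Position 1 ('g'): window [0,1] length 2 -- new best
  Position 2 ('g'): repeat (last at 1), move window start to 2
  Position 2 ('g'): window [2,2] length 1
  Position 3 ('h'): window [2,3] length 2
  Position 4 ('b'): window [2,4] length 3 -- new best
  Position 5 ('e'): window [2,5] length 4 -- new best
  Position 6 ('d'): window [2,6] length 5 -- new best
  Position 7 ('h'): repeat (last at 3), move window start to 4
  Position 7 ('h'): window [4,7] length 4
  Position 8 ('b'): repeat (last at 4), move window start to 5
  Position 8 ('b'): window [5,8] length 4
  Position 9 ('g'): window [5,9] length 5
Longest substring with no repeats: "ghbed" with length 5

5


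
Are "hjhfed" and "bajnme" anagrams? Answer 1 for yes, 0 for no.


Strings: "hjhfed", "bajnme"
Sorted first:  defhhj
Sorted second: abejmn
Differ at position 0: 'd' vs 'a' => not anagrams

0


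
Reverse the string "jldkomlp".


Input: jldkomlp
Reading characters right to left:
  Position 7: 'p'
  Position 6: 'l'
  Position 5: 'm'
  Position 4: 'o'
  Position 3: 'k'
  Position 2: 'd'
  Position 1: 'l'
  Position 0: 'j'
Reversed: plmokdlj

plmokdlj


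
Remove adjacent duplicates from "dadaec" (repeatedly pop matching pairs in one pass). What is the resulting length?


Input: dadaec
Stack-based adjacent duplicate removal:
  Read 'd': push. Stack: d
  Read 'a': push. Stack: da
  Read 'd': push. Stack: dad
  Read 'a': push. Stack: dada
  Read 'e': push. Stack: dadae
  Read 'c': push. Stack: dadaec
Final stack: "dadaec" (length 6)

6


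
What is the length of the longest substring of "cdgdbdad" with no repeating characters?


Input: "cdgdbdad"
Sliding window (track last position of each char):
  Position 0 ('c'): window [0,0] length 1 -- new best
  Position 1 ('d'): window [0,1] length 2 -- new best
  Position 2 ('g'): window [0,2] length 3 -- new best
  Position 3 ('d'): repeat (last at 1), move window start to 2
  Position 3 ('d'): window [2,3] length 2
  Position 4 ('b'): window [2,4] length 3
  Position 5 ('d'): repeat (last at 3), move window start to 4
  Position 5 ('d'): window [4,5] length 2
  Position 6 ('a'): window [4,6] length 3
  Position 7 ('d'): repeat (last at 5), move window start to 6
  Position 7 ('d'): window [6,7] length 2
Longest substring with no repeats: "cdg" with length 3

3


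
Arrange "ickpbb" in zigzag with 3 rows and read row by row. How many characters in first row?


Zigzag "ickpbb" into 3 rows:
Placing characters:
  'i' => row 0
  'c' => row 1
  'k' => row 2
  'p' => row 1
  'b' => row 0
  'b' => row 1
Rows:
  Row 0: "ib"
  Row 1: "cpb"
  Row 2: "k"
First row length: 2

2


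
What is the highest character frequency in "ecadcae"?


Input: ecadcae
Character counts:
  'a': 2
  'c': 2
  'd': 1
  'e': 2
Maximum frequency: 2

2


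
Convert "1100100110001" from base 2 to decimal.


Input: "1100100110001" in base 2
Positional expansion:
  Digit '1' (value 1) x 2^12 = 4096
  Digit '1' (value 1) x 2^11 = 2048
  Digit '0' (value 0) x 2^10 = 0
  Digit '0' (value 0) x 2^9 = 0
  Digit '1' (value 1) x 2^8 = 256
  Digit '0' (value 0) x 2^7 = 0
  Digit '0' (value 0) x 2^6 = 0
  Digit '1' (value 1) x 2^5 = 32
  Digit '1' (value 1) x 2^4 = 16
  Digit '0' (value 0) x 2^3 = 0
  Digit '0' (value 0) x 2^2 = 0
  Digit '0' (value 0) x 2^1 = 0
  Digit '1' (value 1) x 2^0 = 1
Sum = 6449

6449


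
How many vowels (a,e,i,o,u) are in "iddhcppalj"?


Input: iddhcppalj
Checking each character:
  'i' at position 0: vowel (running total: 1)
  'd' at position 1: consonant
  'd' at position 2: consonant
  'h' at position 3: consonant
  'c' at position 4: consonant
  'p' at position 5: consonant
  'p' at position 6: consonant
  'a' at position 7: vowel (running total: 2)
  'l' at position 8: consonant
  'j' at position 9: consonant
Total vowels: 2

2


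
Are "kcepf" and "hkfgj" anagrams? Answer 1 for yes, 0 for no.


Strings: "kcepf", "hkfgj"
Sorted first:  cefkp
Sorted second: fghjk
Differ at position 0: 'c' vs 'f' => not anagrams

0


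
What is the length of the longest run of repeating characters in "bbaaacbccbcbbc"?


Input: "bbaaacbccbcbbc"
Scanning for longest run:
  Position 1 ('b'): continues run of 'b', length=2
  Position 2 ('a'): new char, reset run to 1
  Position 3 ('a'): continues run of 'a', length=2
  Position 4 ('a'): continues run of 'a', length=3
  Position 5 ('c'): new char, reset run to 1
  Position 6 ('b'): new char, reset run to 1
  Position 7 ('c'): new char, reset run to 1
  Position 8 ('c'): continues run of 'c', length=2
  Position 9 ('b'): new char, reset run to 1
  Position 10 ('c'): new char, reset run to 1
  Position 11 ('b'): new char, reset run to 1
  Position 12 ('b'): continues run of 'b', length=2
  Position 13 ('c'): new char, reset run to 1
Longest run: 'a' with length 3

3


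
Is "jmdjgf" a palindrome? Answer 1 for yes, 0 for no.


Input: jmdjgf
Reversed: fgjdmj
  Compare pos 0 ('j') with pos 5 ('f'): MISMATCH
  Compare pos 1 ('m') with pos 4 ('g'): MISMATCH
  Compare pos 2 ('d') with pos 3 ('j'): MISMATCH
Result: not a palindrome

0


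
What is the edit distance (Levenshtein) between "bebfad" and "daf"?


Computing edit distance: "bebfad" -> "daf"
DP table:
           d    a    f
      0    1    2    3
  b   1    1    2    3
  e   2    2    2    3
  b   3    3    3    3
  f   4    4    4    3
  a   5    5    4    4
  d   6    5    5    5
Edit distance = dp[6][3] = 5

5


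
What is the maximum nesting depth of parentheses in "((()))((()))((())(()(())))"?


Input: "((()))((()))((())(()(())))"
Tracking depth:
  Position 0 '(': depth becomes 1
  Position 1 '(': depth becomes 2
  Position 2 '(': depth becomes 3
  Position 3 ')': depth becomes 2
  Position 4 ')': depth becomes 1
  Position 5 ')': depth becomes 0
  Position 6 '(': depth becomes 1
  Position 7 '(': depth becomes 2
  Position 8 '(': depth becomes 3
  Position 9 ')': depth becomes 2
  Position 10 ')': depth becomes 1
  Position 11 ')': depth becomes 0
  Position 12 '(': depth becomes 1
  Position 13 '(': depth becomes 2
  Position 14 '(': depth becomes 3
  Position 15 ')': depth becomes 2
  Position 16 ')': depth becomes 1
  Position 17 '(': depth becomes 2
  Position 18 '(': depth becomes 3
  Position 19 ')': depth becomes 2
  Position 20 '(': depth becomes 3
  Position 21 '(': depth becomes 4
  Position 22 ')': depth becomes 3
  Position 23 ')': depth becomes 2
  Position 24 ')': depth becomes 1
  Position 25 ')': depth becomes 0
Maximum depth reached: 4

4


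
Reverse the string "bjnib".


Input: bjnib
Reading characters right to left:
  Position 4: 'b'
  Position 3: 'i'
  Position 2: 'n'
  Position 1: 'j'
  Position 0: 'b'
Reversed: binjb

binjb


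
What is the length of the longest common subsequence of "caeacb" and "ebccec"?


LCS of "caeacb" and "ebccec"
DP table:
           e    b    c    c    e    c
      0    0    0    0    0    0    0
  c   0    0    0    1    1    1    1
  a   0    0    0    1    1    1    1
  e   0    1    1    1    1    2    2
  a   0    1    1    1    1    2    2
  c   0    1    1    2    2    2    3
  b   0    1    2    2    2    2    3
LCS length = dp[6][6] = 3

3


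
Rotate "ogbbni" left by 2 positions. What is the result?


Input: "ogbbni", rotate left by 2
First 2 characters: "og"
Remaining characters: "bbni"
Concatenate remaining + first: "bbni" + "og" = "bbniog"

bbniog


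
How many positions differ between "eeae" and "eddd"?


Comparing "eeae" and "eddd" position by position:
  Position 0: 'e' vs 'e' => same
  Position 1: 'e' vs 'd' => DIFFER
  Position 2: 'a' vs 'd' => DIFFER
  Position 3: 'e' vs 'd' => DIFFER
Positions that differ: 3

3


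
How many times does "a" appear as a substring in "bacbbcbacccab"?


Searching for "a" in "bacbbcbacccab"
Scanning each position:
  Position 0: "b" => no
  Position 1: "a" => MATCH
  Position 2: "c" => no
  Position 3: "b" => no
  Position 4: "b" => no
  Position 5: "c" => no
  Position 6: "b" => no
  Position 7: "a" => MATCH
  Position 8: "c" => no
  Position 9: "c" => no
  Position 10: "c" => no
  Position 11: "a" => MATCH
  Position 12: "b" => no
Total occurrences: 3

3


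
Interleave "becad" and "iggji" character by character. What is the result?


Interleaving "becad" and "iggji":
  Position 0: 'b' from first, 'i' from second => "bi"
  Position 1: 'e' from first, 'g' from second => "eg"
  Position 2: 'c' from first, 'g' from second => "cg"
  Position 3: 'a' from first, 'j' from second => "aj"
  Position 4: 'd' from first, 'i' from second => "di"
Result: biegcgajdi

biegcgajdi


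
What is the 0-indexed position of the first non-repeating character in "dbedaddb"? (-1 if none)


Input: dbedaddb
Character frequencies:
  'a': 1
  'b': 2
  'd': 4
  'e': 1
Scanning left to right for freq == 1:
  Position 0 ('d'): freq=4, skip
  Position 1 ('b'): freq=2, skip
  Position 2 ('e'): unique! => answer = 2

2


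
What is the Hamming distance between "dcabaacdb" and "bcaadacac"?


Comparing "dcabaacdb" and "bcaadacac" position by position:
  Position 0: 'd' vs 'b' => differ
  Position 1: 'c' vs 'c' => same
  Position 2: 'a' vs 'a' => same
  Position 3: 'b' vs 'a' => differ
  Position 4: 'a' vs 'd' => differ
  Position 5: 'a' vs 'a' => same
  Position 6: 'c' vs 'c' => same
  Position 7: 'd' vs 'a' => differ
  Position 8: 'b' vs 'c' => differ
Total differences (Hamming distance): 5

5


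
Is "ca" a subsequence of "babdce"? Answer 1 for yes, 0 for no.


Check if "ca" is a subsequence of "babdce"
Greedy scan:
  Position 0 ('b'): no match needed
  Position 1 ('a'): no match needed
  Position 2 ('b'): no match needed
  Position 3 ('d'): no match needed
  Position 4 ('c'): matches sub[0] = 'c'
  Position 5 ('e'): no match needed
Only matched 1/2 characters => not a subsequence

0


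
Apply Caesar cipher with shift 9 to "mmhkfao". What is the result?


Caesar cipher: shift "mmhkfao" by 9
  'm' (pos 12) + 9 = pos 21 = 'v'
  'm' (pos 12) + 9 = pos 21 = 'v'
  'h' (pos 7) + 9 = pos 16 = 'q'
  'k' (pos 10) + 9 = pos 19 = 't'
  'f' (pos 5) + 9 = pos 14 = 'o'
  'a' (pos 0) + 9 = pos 9 = 'j'
  'o' (pos 14) + 9 = pos 23 = 'x'
Result: vvqtojx

vvqtojx


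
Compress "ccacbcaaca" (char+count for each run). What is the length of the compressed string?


Input: ccacbcaaca
Runs:
  'c' x 2 => "c2"
  'a' x 1 => "a1"
  'c' x 1 => "c1"
  'b' x 1 => "b1"
  'c' x 1 => "c1"
  'a' x 2 => "a2"
  'c' x 1 => "c1"
  'a' x 1 => "a1"
Compressed: "c2a1c1b1c1a2c1a1"
Compressed length: 16

16


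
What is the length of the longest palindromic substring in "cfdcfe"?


Input: "cfdcfe"
Checking substrings for palindromes:
  No multi-char palindromic substrings found
Longest palindromic substring: "c" with length 1

1


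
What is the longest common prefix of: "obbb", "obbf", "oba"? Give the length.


Words: obbb, obbf, oba
  Position 0: all 'o' => match
  Position 1: all 'b' => match
  Position 2: ('b', 'b', 'a') => mismatch, stop
LCP = "ob" (length 2)

2


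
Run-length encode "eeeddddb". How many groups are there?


Input: eeeddddb
Scanning for consecutive runs:
  Group 1: 'e' x 3 (positions 0-2)
  Group 2: 'd' x 4 (positions 3-6)
  Group 3: 'b' x 1 (positions 7-7)
Total groups: 3

3


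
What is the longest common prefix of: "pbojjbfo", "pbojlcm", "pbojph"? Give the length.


Words: pbojjbfo, pbojlcm, pbojph
  Position 0: all 'p' => match
  Position 1: all 'b' => match
  Position 2: all 'o' => match
  Position 3: all 'j' => match
  Position 4: ('j', 'l', 'p') => mismatch, stop
LCP = "pboj" (length 4)

4


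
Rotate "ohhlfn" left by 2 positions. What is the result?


Input: "ohhlfn", rotate left by 2
First 2 characters: "oh"
Remaining characters: "hlfn"
Concatenate remaining + first: "hlfn" + "oh" = "hlfnoh"

hlfnoh


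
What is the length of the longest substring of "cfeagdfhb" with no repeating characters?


Input: "cfeagdfhb"
Sliding window (track last position of each char):
  Position 0 ('c'): window [0,0] length 1 -- new best
  Position 1 ('f'): window [0,1] length 2 -- new best
  Position 2 ('e'): window [0,2] length 3 -- new best
  Position 3 ('a'): window [0,3] length 4 -- new best
  Position 4 ('g'): window [0,4] length 5 -- new best
  Position 5 ('d'): window [0,5] length 6 -- new best
  Position 6 ('f'): repeat (last at 1), move window start to 2
  Position 6 ('f'): window [2,6] length 5
  Position 7 ('h'): window [2,7] length 6
  Position 8 ('b'): window [2,8] length 7 -- new best
Longest substring with no repeats: "eagdfhb" with length 7

7


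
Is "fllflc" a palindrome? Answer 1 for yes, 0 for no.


Input: fllflc
Reversed: clfllf
  Compare pos 0 ('f') with pos 5 ('c'): MISMATCH
  Compare pos 1 ('l') with pos 4 ('l'): match
  Compare pos 2 ('l') with pos 3 ('f'): MISMATCH
Result: not a palindrome

0


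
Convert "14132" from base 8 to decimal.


Input: "14132" in base 8
Positional expansion:
  Digit '1' (value 1) x 8^4 = 4096
  Digit '4' (value 4) x 8^3 = 2048
  Digit '1' (value 1) x 8^2 = 64
  Digit '3' (value 3) x 8^1 = 24
  Digit '2' (value 2) x 8^0 = 2
Sum = 6234

6234


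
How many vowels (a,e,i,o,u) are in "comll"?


Input: comll
Checking each character:
  'c' at position 0: consonant
  'o' at position 1: vowel (running total: 1)
  'm' at position 2: consonant
  'l' at position 3: consonant
  'l' at position 4: consonant
Total vowels: 1

1


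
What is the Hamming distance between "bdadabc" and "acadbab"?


Comparing "bdadabc" and "acadbab" position by position:
  Position 0: 'b' vs 'a' => differ
  Position 1: 'd' vs 'c' => differ
  Position 2: 'a' vs 'a' => same
  Position 3: 'd' vs 'd' => same
  Position 4: 'a' vs 'b' => differ
  Position 5: 'b' vs 'a' => differ
  Position 6: 'c' vs 'b' => differ
Total differences (Hamming distance): 5

5


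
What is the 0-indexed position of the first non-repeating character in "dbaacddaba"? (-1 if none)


Input: dbaacddaba
Character frequencies:
  'a': 4
  'b': 2
  'c': 1
  'd': 3
Scanning left to right for freq == 1:
  Position 0 ('d'): freq=3, skip
  Position 1 ('b'): freq=2, skip
  Position 2 ('a'): freq=4, skip
  Position 3 ('a'): freq=4, skip
  Position 4 ('c'): unique! => answer = 4

4


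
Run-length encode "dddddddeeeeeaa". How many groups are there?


Input: dddddddeeeeeaa
Scanning for consecutive runs:
  Group 1: 'd' x 7 (positions 0-6)
  Group 2: 'e' x 5 (positions 7-11)
  Group 3: 'a' x 2 (positions 12-13)
Total groups: 3

3
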